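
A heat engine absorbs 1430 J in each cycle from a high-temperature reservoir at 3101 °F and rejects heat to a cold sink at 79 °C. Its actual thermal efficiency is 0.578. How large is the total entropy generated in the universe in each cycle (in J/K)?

T_H = 3101 °F → (3101 − 32) × 5/9 = 1705.00 °C = 1978.15 K.
T_C = 79 °C → 79 + 273.15 = 352.15 K.
W = η·Q_H = 0.578 × 1430 = 826.5 J, so Q_C = Q_H − W = 603.5 J.
Reservoir entropy changes: ΔS_H = −Q_H/T_H = −1430/1978.15 = -0.7229 J/K and ΔS_C = +Q_C/T_C = 603.5/352.15 = 1.714 J/K.
ΔS_univ = −Q_H/T_H + Q_C/T_C = 0.991 J/K (> 0, since η = 0.578 < η_Carnot = 0.822).

ΔS_univ ≈ 0.991 J/K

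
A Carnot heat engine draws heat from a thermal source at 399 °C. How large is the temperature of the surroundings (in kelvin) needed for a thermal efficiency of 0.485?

T_H = 399 °C → 399 + 273.15 = 672.15 K.
From η = 1 − T_C/T_H, T_C = T_H·(1 − η) = 672.15 × (1 − 0.485) = 346 K.

T_C ≈ 346 K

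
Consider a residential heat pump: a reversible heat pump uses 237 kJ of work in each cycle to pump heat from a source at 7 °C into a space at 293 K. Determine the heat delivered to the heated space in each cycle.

T_C = 7 °C → 7 + 273.15 = 280.15 K.
COP_HP = T_H/(T_H − T_C) = 293.00/12.85 = 22.8016.
Q_H = COP_HP · W = 22.8016 × 237 = 5404 kJ.

Q_H ≈ 5404 kJ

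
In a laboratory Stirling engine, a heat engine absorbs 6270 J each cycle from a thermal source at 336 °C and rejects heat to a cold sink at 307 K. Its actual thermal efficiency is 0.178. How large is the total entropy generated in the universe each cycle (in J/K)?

ΔS_univ ≈ 6.50 J/K

T_H = 336 °C → 336 + 273.15 = 609.15 K.
W = η·Q_H = 0.178 × 6270 = 1116 J, so Q_C = Q_H − W = 5154 J.
Entropy balance on the reservoirs: −Q_H/T_H = -10.29 J/K, +Q_C/T_C = 16.79 J/K.
ΔS_univ = −Q_H/T_H + Q_C/T_C = 6.50 J/K (> 0, since η = 0.178 < η_Carnot = 0.496).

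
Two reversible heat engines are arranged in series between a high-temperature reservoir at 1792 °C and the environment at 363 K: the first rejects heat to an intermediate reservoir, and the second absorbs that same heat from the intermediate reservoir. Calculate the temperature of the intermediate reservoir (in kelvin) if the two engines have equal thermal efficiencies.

T_H = 1792 °C → 1792 + 273.15 = 2065.15 K.
Equal efficiencies require 1 − T_m/T_H = 1 − T_C/T_m, i.e. T_m/T_H = T_C/T_m, so T_m = √(T_H·T_C) = √(2065.15 × 363.00) = 866 K.

T_m ≈ 866 K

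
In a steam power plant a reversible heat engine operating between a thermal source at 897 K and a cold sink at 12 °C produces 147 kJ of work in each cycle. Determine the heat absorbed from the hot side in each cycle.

T_C = 12 °C → 12 + 273.15 = 285.15 K.
Since the cycle is reversible, η = 1 − T_C/T_H = 1 − 285.15/897.00 = 0.6821.
Q_H = W/η = 147/0.6821 = 215.5 kJ.

Q_H ≈ 215.5 kJ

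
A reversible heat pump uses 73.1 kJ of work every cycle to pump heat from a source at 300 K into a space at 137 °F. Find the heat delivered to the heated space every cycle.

Q_H ≈ 769.7 kJ

T_H = 137 °F → (137 − 32) × 5/9 = 58.33 °C = 331.48 K.
The Carnot heat-pump COP is COP_HP = T_H/(T_H − T_C) = 331.48/31.48 = 10.5289.
Q_H = COP_HP · W = 10.5289 × 73.1 = 769.7 kJ.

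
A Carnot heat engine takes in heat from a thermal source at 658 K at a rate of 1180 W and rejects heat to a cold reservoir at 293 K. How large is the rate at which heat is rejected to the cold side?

Carnot efficiency: η = 1 − T_C/T_H = 1 − 293.00/658.00 = 0.5547.
For a reversible cycle Q_C/Q_H = T_C/T_H, so Q_C = 1180 × 293.00/658.00 = 525 W.

Q̇_C ≈ 525 W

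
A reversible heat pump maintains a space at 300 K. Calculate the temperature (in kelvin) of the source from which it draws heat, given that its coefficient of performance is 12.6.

COP_HP = T_H/(T_H − T_C) ⇒ T_C = T_H·(COP_HP − 1)/COP_HP = 300.00 × (12.6 − 1)/12.6 = 276.2 K.

T_C ≈ 276.2 K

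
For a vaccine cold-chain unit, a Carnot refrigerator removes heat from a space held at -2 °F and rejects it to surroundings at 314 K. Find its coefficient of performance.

COP_R ≈ 4.26

T_C = -2 °F → (-2 − 32) × 5/9 = -18.89 °C = 254.26 K.
The reversible coefficient of performance is COP_R = T_C/(T_H − T_C) = 254.26/(314.00 − 254.26) = 4.26.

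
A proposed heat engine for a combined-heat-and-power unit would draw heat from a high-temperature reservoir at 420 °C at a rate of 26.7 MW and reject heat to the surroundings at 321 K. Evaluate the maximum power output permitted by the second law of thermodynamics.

T_H = 420 °C → 420 + 273.15 = 693.15 K.
The upper bound on efficiency is η_max = 1 − T_C/T_H = 1 − 321.00/693.15 = 0.5369.
W_max = η_max · Q_H = 0.5369 × 26.7 = 14.3 MW.

Ẇ_max ≈ 14.3 MW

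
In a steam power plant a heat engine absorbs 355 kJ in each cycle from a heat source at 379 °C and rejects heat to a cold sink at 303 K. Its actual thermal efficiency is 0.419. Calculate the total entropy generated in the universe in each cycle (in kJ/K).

ΔS_univ ≈ 0.136 kJ/K

T_H = 379 °C → 379 + 273.15 = 652.15 K.
W = η·Q_H = 0.419 × 355 = 148.7 kJ, so Q_C = Q_H − W = 206.3 kJ.
Reservoir entropy changes: ΔS_H = −Q_H/T_H = −355/652.15 = -0.5444 kJ/K and ΔS_C = +Q_C/T_C = 206.3/303.00 = 0.6807 kJ/K.
ΔS_univ = −Q_H/T_H + Q_C/T_C = 0.136 kJ/K (> 0, since η = 0.419 < η_Carnot = 0.535).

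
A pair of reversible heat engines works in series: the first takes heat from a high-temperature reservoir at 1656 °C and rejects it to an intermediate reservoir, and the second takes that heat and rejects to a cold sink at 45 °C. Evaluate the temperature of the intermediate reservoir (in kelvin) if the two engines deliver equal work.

T_m ≈ 1120 K

T_H = 1656 °C → 1656 + 273.15 = 1929.15 K.
T_C = 45 °C → 45 + 273.15 = 318.15 K.
For reversible stages Q_m = Q_H·(T_m/T_H). Setting W₁ = Q_H(1 − T_m/T_H) equal to W₂ = Q_m(1 − T_C/T_m) = Q_H·(T_m − T_C)/T_H gives T_H − T_m = T_m − T_C, so T_m = (T_H + T_C)/2 = (1929.15 + 318.15)/2 = 1120 K.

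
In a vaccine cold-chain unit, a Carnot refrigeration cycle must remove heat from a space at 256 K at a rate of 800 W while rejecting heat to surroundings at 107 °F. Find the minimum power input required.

T_H = 107 °F → (107 − 32) × 5/9 = 41.67 °C = 314.82 K.
For a reversible refrigerator, COP_R = T_C/(T_H − T_C) = 256.00/58.82 = 4.3525.
W = Q_C/COP_R = 800/4.3525 = 184 W.

Ẇ_in ≈ 184 W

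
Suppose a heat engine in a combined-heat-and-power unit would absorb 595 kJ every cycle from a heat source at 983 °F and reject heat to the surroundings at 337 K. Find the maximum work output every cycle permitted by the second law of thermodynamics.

W_max ≈ 345 kJ

T_H = 983 °F → (983 − 32) × 5/9 = 528.33 °C = 801.48 K.
The upper bound on efficiency is η_max = 1 − T_C/T_H = 1 − 337.00/801.48 = 0.5795.
W_max = η_max · Q_H = 0.5795 × 595 = 345 kJ.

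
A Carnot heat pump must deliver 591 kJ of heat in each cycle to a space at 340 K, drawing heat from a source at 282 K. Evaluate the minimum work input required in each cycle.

W_in ≈ 101 kJ

Reversible heating COP: COP_HP = T_H/(T_H − T_C) = 340.00/58.00 = 5.8621.
W = Q_H/COP_HP = 591/5.8621 = 101 kJ.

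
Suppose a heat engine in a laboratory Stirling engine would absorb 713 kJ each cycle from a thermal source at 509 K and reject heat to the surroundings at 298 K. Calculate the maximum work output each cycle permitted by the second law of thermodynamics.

The upper bound on efficiency is η_max = 1 − T_C/T_H = 1 − 298.00/509.00 = 0.4145.
W_max = η_max · Q_H = 0.4145 × 713 = 295.6 kJ.

W_max ≈ 295.6 kJ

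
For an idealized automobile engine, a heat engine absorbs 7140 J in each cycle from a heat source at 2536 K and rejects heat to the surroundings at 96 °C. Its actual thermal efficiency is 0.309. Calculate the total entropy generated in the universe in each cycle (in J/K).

T_C = 96 °C → 96 + 273.15 = 369.15 K.
W = η·Q_H = 0.309 × 7140 = 2206 J, so Q_C = Q_H − W = 4934 J.
The hot reservoir loses entropy Q_H/T_H = 7140/2536.00 = 2.815 J/K; the cold reservoir gains Q_C/T_C = 4934/369.15 = 13.37 J/K.
ΔS_univ = −Q_H/T_H + Q_C/T_C = 10.55 J/K (> 0, since η = 0.309 < η_Carnot = 0.854).

ΔS_univ ≈ 10.55 J/K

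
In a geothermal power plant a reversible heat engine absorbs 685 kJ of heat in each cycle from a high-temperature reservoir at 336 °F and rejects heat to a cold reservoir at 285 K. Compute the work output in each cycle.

W ≈ 243 kJ

T_H = 336 °F → (336 − 32) × 5/9 = 168.89 °C = 442.04 K.
η_rev = 1 − T_C/T_H = 1 − 285.00/442.04 = 0.3553.
W = η·Q_H = 0.3553 × 685 = 243 kJ.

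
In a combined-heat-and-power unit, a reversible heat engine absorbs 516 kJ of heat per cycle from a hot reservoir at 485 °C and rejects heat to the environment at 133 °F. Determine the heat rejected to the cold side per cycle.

T_H = 485 °C → 485 + 273.15 = 758.15 K.
T_C = 133 °F → (133 − 32) × 5/9 = 56.11 °C = 329.26 K.
Since the cycle is reversible, η = 1 − T_C/T_H = 1 − 329.26/758.15 = 0.5657.
For a reversible cycle Q_C/Q_H = T_C/T_H, so Q_C = 516 × 329.26/758.15 = 224 kJ.

Q_C ≈ 224 kJ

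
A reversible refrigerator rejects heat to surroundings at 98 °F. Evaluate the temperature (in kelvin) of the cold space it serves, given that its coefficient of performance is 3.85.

T_H = 98 °F → (98 − 32) × 5/9 = 36.67 °C = 309.82 K.
COP_R = T_C/(T_H − T_C) ⇒ T_C = T_H·COP_R/(1 + COP_R) = 309.82 × 3.85/(1 + 3.85) = 246 K.

T_C ≈ 246 K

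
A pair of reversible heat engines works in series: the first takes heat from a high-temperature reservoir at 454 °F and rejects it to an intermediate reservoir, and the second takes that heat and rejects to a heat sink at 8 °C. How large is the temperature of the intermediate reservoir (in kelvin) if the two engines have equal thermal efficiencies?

T_m ≈ 378 K

T_H = 454 °F → (454 − 32) × 5/9 = 234.44 °C = 507.59 K.
T_C = 8 °C → 8 + 273.15 = 281.15 K.
Equal efficiencies require 1 − T_m/T_H = 1 − T_C/T_m, i.e. T_m/T_H = T_C/T_m, so T_m = √(T_H·T_C) = √(507.59 × 281.15) = 378 K.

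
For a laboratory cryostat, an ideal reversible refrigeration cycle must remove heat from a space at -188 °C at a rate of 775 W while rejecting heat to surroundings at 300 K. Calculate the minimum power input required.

Ẇ_in ≈ 1960 W

T_C = -188 °C → -188 + 273.15 = 85.15 K.
COP_R = T_C/(T_H − T_C) = 85.15/214.85 = 0.3963.
W = Q_C/COP_R = 775/0.3963 = 1960 W.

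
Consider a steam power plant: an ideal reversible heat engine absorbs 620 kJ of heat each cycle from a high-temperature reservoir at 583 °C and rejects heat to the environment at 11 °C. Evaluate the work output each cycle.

T_H = 583 °C → 583 + 273.15 = 856.15 K.
T_C = 11 °C → 11 + 273.15 = 284.15 K.
Carnot efficiency: η = 1 − T_C/T_H = 1 − 284.15/856.15 = 0.6681.
W = η·Q_H = 0.6681 × 620 = 414.2 kJ.

W ≈ 414.2 kJ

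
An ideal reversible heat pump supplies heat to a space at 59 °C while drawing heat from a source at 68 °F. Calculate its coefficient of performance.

T_H = 59 °C → 59 + 273.15 = 332.15 K.
T_C = 68 °F → (68 − 32) × 5/9 = 20.00 °C = 293.15 K.
For a reversible heat pump, COP_HP = T_H/(T_H − T_C) = 332.15/(332.15 − 293.15) = 8.517.

COP_HP ≈ 8.517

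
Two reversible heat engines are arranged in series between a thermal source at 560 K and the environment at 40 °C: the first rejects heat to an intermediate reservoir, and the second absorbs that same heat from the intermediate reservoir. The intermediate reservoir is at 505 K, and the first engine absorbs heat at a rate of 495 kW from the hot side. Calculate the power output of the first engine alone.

Ẇ₁ ≈ 48.6 kW

T_C = 40 °C → 40 + 273.15 = 313.15 K.
First-stage efficiency η₁ = 1 − T_m/T_H = 1 − 505.00/560.00 = 0.0982.
W₁ = η₁·Q_H = 0.0982 × 495 = 48.6 kW.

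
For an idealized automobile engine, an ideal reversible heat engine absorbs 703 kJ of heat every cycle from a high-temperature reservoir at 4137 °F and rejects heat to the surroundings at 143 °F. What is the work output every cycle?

W ≈ 611 kJ

T_H = 4137 °F → (4137 − 32) × 5/9 = 2280.56 °C = 2553.71 K.
T_C = 143 °F → (143 − 32) × 5/9 = 61.67 °C = 334.82 K.
For a reversible engine, η = 1 − T_C/T_H = 1 − 334.82/2553.71 = 0.8689.
W = η·Q_H = 0.8689 × 703 = 611 kJ.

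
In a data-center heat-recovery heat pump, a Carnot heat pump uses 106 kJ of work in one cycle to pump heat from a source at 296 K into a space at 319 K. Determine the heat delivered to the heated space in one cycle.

COP_HP = T_H/(T_H − T_C) = 319.00/23.00 = 13.8696.
Q_H = COP_HP · W = 13.8696 × 106 = 1470 kJ.

Q_H ≈ 1470 kJ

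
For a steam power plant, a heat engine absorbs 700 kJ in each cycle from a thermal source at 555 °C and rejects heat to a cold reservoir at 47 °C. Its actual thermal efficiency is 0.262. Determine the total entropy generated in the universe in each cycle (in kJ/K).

ΔS_univ ≈ 0.768 kJ/K

T_H = 555 °C → 555 + 273.15 = 828.15 K.
T_C = 47 °C → 47 + 273.15 = 320.15 K.
W = η·Q_H = 0.262 × 700 = 183.4 kJ, so Q_C = Q_H − W = 516.6 kJ.
Reservoir entropy changes: ΔS_H = −Q_H/T_H = −700/828.15 = -0.8453 kJ/K and ΔS_C = +Q_C/T_C = 516.6/320.15 = 1.614 kJ/K.
ΔS_univ = −Q_H/T_H + Q_C/T_C = 0.768 kJ/K (> 0, since η = 0.262 < η_Carnot = 0.613).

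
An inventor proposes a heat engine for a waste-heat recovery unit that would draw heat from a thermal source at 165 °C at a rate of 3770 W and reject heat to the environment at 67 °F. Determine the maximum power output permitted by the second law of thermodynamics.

Ẇ_max ≈ 1250 W

T_H = 165 °C → 165 + 273.15 = 438.15 K.
T_C = 67 °F → (67 − 32) × 5/9 = 19.44 °C = 292.59 K.
No engine can exceed the Carnot limit: η_max = 1 − T_C/T_H = 1 − 292.59/438.15 = 0.3322.
W_max = η_max · Q_H = 0.3322 × 3770 = 1250 W.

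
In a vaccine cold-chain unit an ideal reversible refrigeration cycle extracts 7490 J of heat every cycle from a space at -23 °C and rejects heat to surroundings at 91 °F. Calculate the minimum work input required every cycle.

T_H = 91 °F → (91 − 32) × 5/9 = 32.78 °C = 305.93 K.
T_C = -23 °C → -23 + 273.15 = 250.15 K.
For a reversible refrigerator, COP_R = T_C/(T_H − T_C) = 250.15/55.78 = 4.4848.
W = Q_C/COP_R = 7490/4.4848 = 1670 J.

W_in ≈ 1670 J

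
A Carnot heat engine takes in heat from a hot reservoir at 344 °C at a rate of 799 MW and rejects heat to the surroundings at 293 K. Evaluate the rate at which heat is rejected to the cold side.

Q̇_C ≈ 379 MW

T_H = 344 °C → 344 + 273.15 = 617.15 K.
η_rev = 1 − T_C/T_H = 1 − 293.00/617.15 = 0.5252.
For a reversible cycle Q_C/Q_H = T_C/T_H, so Q_C = 799 × 293.00/617.15 = 379 MW.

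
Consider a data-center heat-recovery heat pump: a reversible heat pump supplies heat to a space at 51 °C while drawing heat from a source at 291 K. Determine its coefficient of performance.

T_H = 51 °C → 51 + 273.15 = 324.15 K.
For a reversible heat pump, COP_HP = T_H/(T_H − T_C) = 324.15/(324.15 − 291.00) = 9.778.

COP_HP ≈ 9.778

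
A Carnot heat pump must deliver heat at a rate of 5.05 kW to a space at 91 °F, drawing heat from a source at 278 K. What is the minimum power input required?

Ẇ_in ≈ 0.4610 kW

T_H = 91 °F → (91 − 32) × 5/9 = 32.78 °C = 305.93 K.
COP_HP = T_H/(T_H − T_C) = 305.93/27.93 = 10.9542.
W = Q_H/COP_HP = 5.05/10.9542 = 0.4610 kW.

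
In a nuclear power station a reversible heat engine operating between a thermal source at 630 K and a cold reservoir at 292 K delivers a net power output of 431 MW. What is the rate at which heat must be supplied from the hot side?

Carnot efficiency: η = 1 − T_C/T_H = 1 − 292.00/630.00 = 0.5365.
Q_H = W/η = 431/0.5365 = 803 MW.

Q̇_H ≈ 803 MW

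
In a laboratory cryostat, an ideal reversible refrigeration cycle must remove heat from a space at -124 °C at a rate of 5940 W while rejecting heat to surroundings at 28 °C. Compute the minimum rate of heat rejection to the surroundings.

Q̇_H ≈ 12000 W

T_H = 28 °C → 28 + 273.15 = 301.15 K.
T_C = -124 °C → -124 + 273.15 = 149.15 K.
For a reversible cycle Q_H/Q_C = T_H/T_C, so Q_H = Q_C·T_H/T_C = 5940 × 301.15/149.15 = 12000 W.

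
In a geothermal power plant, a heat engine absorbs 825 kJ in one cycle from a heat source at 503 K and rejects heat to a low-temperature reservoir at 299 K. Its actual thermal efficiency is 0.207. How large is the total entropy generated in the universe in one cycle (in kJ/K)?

ΔS_univ ≈ 0.5479 kJ/K

W = η·Q_H = 0.207 × 825 = 170.8 kJ, so Q_C = Q_H − W = 654.2 kJ.
The hot reservoir loses entropy Q_H/T_H = 825/503.00 = 1.640 kJ/K; the cold reservoir gains Q_C/T_C = 654.2/299.00 = 2.188 kJ/K.
ΔS_univ = −Q_H/T_H + Q_C/T_C = 0.5479 kJ/K (> 0, since η = 0.207 < η_Carnot = 0.406).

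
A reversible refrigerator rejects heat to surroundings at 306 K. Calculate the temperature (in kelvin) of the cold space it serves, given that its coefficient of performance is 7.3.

T_C ≈ 269 K

COP_R = T_C/(T_H − T_C) ⇒ T_C = T_H·COP_R/(1 + COP_R) = 306.00 × 7.3/(1 + 7.3) = 269 K.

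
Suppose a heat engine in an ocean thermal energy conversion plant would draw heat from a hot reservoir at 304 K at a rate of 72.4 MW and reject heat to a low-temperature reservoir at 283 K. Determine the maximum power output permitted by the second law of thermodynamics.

By the Carnot theorem, η_max = 1 − T_C/T_H = 1 − 283.00/304.00 = 0.0691.
W_max = η_max · Q_H = 0.0691 × 72.4 = 5.001 MW.

Ẇ_max ≈ 5.001 MW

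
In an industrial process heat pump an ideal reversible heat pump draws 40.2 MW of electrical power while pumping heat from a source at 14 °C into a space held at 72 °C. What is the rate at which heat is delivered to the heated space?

T_H = 72 °C → 72 + 273.15 = 345.15 K.
T_C = 14 °C → 14 + 273.15 = 287.15 K.
For a reversible heat pump, COP_HP = T_H/(T_H − T_C) = 345.15/58.00 = 5.9509.
Q_H = COP_HP · W = 5.9509 × 40.2 = 239 MW.

Q̇_H ≈ 239 MW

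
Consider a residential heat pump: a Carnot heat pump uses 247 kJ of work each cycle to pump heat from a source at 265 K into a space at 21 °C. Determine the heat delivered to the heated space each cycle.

Q_H ≈ 2492 kJ

T_H = 21 °C → 21 + 273.15 = 294.15 K.
COP_HP = T_H/(T_H − T_C) = 294.15/29.15 = 10.0909.
Q_H = COP_HP · W = 10.0909 × 247 = 2492 kJ.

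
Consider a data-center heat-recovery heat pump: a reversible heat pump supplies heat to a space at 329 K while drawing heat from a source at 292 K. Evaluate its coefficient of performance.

For a reversible heat pump, COP_HP = T_H/(T_H − T_C) = 329.00/(329.00 − 292.00) = 8.892.

COP_HP ≈ 8.892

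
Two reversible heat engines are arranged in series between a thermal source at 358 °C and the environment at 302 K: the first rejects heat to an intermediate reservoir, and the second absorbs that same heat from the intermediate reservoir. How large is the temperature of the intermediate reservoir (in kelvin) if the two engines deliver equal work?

T_m ≈ 467 K

T_H = 358 °C → 358 + 273.15 = 631.15 K.
For reversible stages Q_m = Q_H·(T_m/T_H). Setting W₁ = Q_H(1 − T_m/T_H) equal to W₂ = Q_m(1 − T_C/T_m) = Q_H·(T_m − T_C)/T_H gives T_H − T_m = T_m − T_C, so T_m = (T_H + T_C)/2 = (631.15 + 302.00)/2 = 467 K.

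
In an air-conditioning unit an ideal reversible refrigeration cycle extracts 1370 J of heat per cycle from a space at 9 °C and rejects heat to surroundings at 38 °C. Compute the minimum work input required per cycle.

W_in ≈ 141 J

T_H = 38 °C → 38 + 273.15 = 311.15 K.
T_C = 9 °C → 9 + 273.15 = 282.15 K.
For a reversible refrigerator, COP_R = T_C/(T_H − T_C) = 282.15/29.00 = 9.7293.
W = Q_C/COP_R = 1370/9.7293 = 141 J.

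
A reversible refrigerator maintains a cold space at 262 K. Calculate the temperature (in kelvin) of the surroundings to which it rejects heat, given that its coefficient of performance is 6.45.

COP_R = T_C/(T_H − T_C) ⇒ T_H = T_C·(1 + 1/COP_R) = 262.00 × (1 + 1/6.45) = 303 K.

T_H ≈ 303 K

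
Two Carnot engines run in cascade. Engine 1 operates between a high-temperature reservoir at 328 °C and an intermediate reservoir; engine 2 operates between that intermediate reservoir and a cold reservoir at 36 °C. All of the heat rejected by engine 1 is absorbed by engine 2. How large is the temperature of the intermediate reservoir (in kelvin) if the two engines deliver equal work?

T_H = 328 °C → 328 + 273.15 = 601.15 K.
T_C = 36 °C → 36 + 273.15 = 309.15 K.
For reversible stages Q_m = Q_H·(T_m/T_H). Setting W₁ = Q_H(1 − T_m/T_H) equal to W₂ = Q_m(1 − T_C/T_m) = Q_H·(T_m − T_C)/T_H gives T_H − T_m = T_m − T_C, so T_m = (T_H + T_C)/2 = (601.15 + 309.15)/2 = 455 K.

T_m ≈ 455 K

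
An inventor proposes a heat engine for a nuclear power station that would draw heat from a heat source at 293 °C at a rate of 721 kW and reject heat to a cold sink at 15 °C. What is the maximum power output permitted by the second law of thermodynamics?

Ẇ_max ≈ 354 kW

T_H = 293 °C → 293 + 273.15 = 566.15 K.
T_C = 15 °C → 15 + 273.15 = 288.15 K.
The upper bound on efficiency is η_max = 1 − T_C/T_H = 1 − 288.15/566.15 = 0.4910.
W_max = η_max · Q_H = 0.4910 × 721 = 354 kW.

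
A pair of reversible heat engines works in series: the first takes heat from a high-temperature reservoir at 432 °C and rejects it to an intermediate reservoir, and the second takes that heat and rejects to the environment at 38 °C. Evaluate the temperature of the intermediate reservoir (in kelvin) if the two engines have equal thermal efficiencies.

T_H = 432 °C → 432 + 273.15 = 705.15 K.
T_C = 38 °C → 38 + 273.15 = 311.15 K.
Equal efficiencies require 1 − T_m/T_H = 1 − T_C/T_m, i.e. T_m/T_H = T_C/T_m, so T_m = √(T_H·T_C) = √(705.15 × 311.15) = 468 K.

T_m ≈ 468 K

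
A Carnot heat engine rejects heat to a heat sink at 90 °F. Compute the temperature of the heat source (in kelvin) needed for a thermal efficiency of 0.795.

T_C = 90 °F → (90 − 32) × 5/9 = 32.22 °C = 305.37 K.
From η = 1 − T_C/T_H, solving for T_H gives T_H = T_C/(1 − η) = 305.37/(1 − 0.795) = 1490 K.

T_H ≈ 1490 K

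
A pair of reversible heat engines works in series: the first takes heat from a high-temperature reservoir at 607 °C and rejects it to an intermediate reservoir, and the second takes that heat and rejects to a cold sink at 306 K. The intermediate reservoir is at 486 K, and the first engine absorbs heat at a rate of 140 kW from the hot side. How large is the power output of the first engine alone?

Ẇ₁ ≈ 62.7 kW

T_H = 607 °C → 607 + 273.15 = 880.15 K.
First-stage efficiency η₁ = 1 − T_m/T_H = 1 − 486.00/880.15 = 0.4478.
W₁ = η₁·Q_H = 0.4478 × 140 = 62.7 kW.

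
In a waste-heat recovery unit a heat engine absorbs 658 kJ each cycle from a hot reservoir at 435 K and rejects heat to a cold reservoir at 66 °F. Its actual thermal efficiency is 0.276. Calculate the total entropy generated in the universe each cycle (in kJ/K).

ΔS_univ ≈ 0.119 kJ/K

T_C = 66 °F → (66 − 32) × 5/9 = 18.89 °C = 292.04 K.
W = η·Q_H = 0.276 × 658 = 181.6 kJ, so Q_C = Q_H − W = 476.4 kJ.
Entropy balance on the reservoirs: −Q_H/T_H = -1.513 kJ/K, +Q_C/T_C = 1.631 kJ/K.
ΔS_univ = −Q_H/T_H + Q_C/T_C = 0.119 kJ/K (> 0, since η = 0.276 < η_Carnot = 0.329).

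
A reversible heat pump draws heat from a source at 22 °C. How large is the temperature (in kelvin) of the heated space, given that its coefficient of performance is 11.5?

T_C = 22 °C → 22 + 273.15 = 295.15 K.
COP_HP = T_H/(T_H − T_C) ⇒ T_H = T_C·COP_HP/(COP_HP − 1) = 295.15 × 11.5/(11.5 − 1) = 323 K.

T_H ≈ 323 K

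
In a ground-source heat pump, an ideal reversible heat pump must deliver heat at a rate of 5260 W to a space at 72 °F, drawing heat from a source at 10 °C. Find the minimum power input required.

T_H = 72 °F → (72 − 32) × 5/9 = 22.22 °C = 295.37 K.
T_C = 10 °C → 10 + 273.15 = 283.15 K.
The Carnot heat-pump COP is COP_HP = T_H/(T_H − T_C) = 295.37/12.22 = 24.1668.
W = Q_H/COP_HP = 5260/24.1668 = 218 W.

Ẇ_in ≈ 218 W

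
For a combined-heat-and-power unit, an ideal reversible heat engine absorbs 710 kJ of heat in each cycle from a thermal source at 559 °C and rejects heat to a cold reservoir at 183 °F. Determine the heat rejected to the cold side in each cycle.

T_H = 559 °C → 559 + 273.15 = 832.15 K.
T_C = 183 °F → (183 − 32) × 5/9 = 83.89 °C = 357.04 K.
The Carnot efficiency is η = 1 − T_C/T_H = 1 − 357.04/832.15 = 0.5709.
For a reversible cycle Q_C/Q_H = T_C/T_H, so Q_C = 710 × 357.04/832.15 = 305 kJ.

Q_C ≈ 305 kJ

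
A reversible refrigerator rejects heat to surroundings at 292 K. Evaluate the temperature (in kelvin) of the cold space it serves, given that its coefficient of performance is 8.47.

T_C ≈ 261 K

COP_R = T_C/(T_H − T_C) ⇒ T_C = T_H·COP_R/(1 + COP_R) = 292.00 × 8.47/(1 + 8.47) = 261 K.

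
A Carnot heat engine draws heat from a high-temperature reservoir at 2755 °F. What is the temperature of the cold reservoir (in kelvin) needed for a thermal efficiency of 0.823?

T_C ≈ 316 K

T_H = 2755 °F → (2755 − 32) × 5/9 = 1512.78 °C = 1785.93 K.
From η = 1 − T_C/T_H, T_C = T_H·(1 − η) = 1785.93 × (1 − 0.823) = 316 K.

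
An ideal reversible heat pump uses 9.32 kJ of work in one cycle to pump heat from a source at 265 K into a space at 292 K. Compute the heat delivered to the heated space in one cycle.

The Carnot heat-pump COP is COP_HP = T_H/(T_H − T_C) = 292.00/27.00 = 10.8148.
Q_H = COP_HP · W = 10.8148 × 9.32 = 101 kJ.

Q_H ≈ 101 kJ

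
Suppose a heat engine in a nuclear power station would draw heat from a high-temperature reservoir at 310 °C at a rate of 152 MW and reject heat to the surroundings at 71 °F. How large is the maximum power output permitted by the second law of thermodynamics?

T_H = 310 °C → 310 + 273.15 = 583.15 K.
T_C = 71 °F → (71 − 32) × 5/9 = 21.67 °C = 294.82 K.
By the Carnot theorem, η_max = 1 − T_C/T_H = 1 − 294.82/583.15 = 0.4944.
W_max = η_max · Q_H = 0.4944 × 152 = 75.16 MW.

Ẇ_max ≈ 75.16 MW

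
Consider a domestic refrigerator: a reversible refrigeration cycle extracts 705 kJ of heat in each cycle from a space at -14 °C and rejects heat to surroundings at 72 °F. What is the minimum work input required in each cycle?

W_in ≈ 98.5 kJ

T_H = 72 °F → (72 − 32) × 5/9 = 22.22 °C = 295.37 K.
T_C = -14 °C → -14 + 273.15 = 259.15 K.
Carnot COP: COP_R = T_C/(T_H − T_C) = 259.15/36.22 = 7.1544.
W = Q_C/COP_R = 705/7.1544 = 98.5 kJ.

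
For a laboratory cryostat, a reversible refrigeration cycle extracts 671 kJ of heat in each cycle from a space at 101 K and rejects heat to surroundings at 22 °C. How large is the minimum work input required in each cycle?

W_in ≈ 1290 kJ

T_H = 22 °C → 22 + 273.15 = 295.15 K.
For a reversible refrigerator, COP_R = T_C/(T_H − T_C) = 101.00/194.15 = 0.5202.
W = Q_C/COP_R = 671/0.5202 = 1290 kJ.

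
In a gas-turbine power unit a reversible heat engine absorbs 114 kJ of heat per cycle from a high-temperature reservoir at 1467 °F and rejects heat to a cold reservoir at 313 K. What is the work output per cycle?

W ≈ 80.7 kJ

T_H = 1467 °F → (1467 − 32) × 5/9 = 797.22 °C = 1070.37 K.
Carnot efficiency: η = 1 − T_C/T_H = 1 − 313.00/1070.37 = 0.7076.
W = η·Q_H = 0.7076 × 114 = 80.7 kJ.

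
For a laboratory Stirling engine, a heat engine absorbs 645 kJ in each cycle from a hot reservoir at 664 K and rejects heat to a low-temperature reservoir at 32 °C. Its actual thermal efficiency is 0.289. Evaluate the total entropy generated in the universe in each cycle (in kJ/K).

ΔS_univ ≈ 0.531 kJ/K

T_C = 32 °C → 32 + 273.15 = 305.15 K.
W = η·Q_H = 0.289 × 645 = 186.4 kJ, so Q_C = Q_H − W = 458.6 kJ.
The hot reservoir loses entropy Q_H/T_H = 645/664.00 = 0.9714 kJ/K; the cold reservoir gains Q_C/T_C = 458.6/305.15 = 1.503 kJ/K.
ΔS_univ = −Q_H/T_H + Q_C/T_C = 0.531 kJ/K (> 0, since η = 0.289 < η_Carnot = 0.540).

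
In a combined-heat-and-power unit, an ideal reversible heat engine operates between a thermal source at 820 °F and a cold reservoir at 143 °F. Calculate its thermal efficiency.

η ≈ 0.5290

T_H = 820 °F → (820 − 32) × 5/9 = 437.78 °C = 710.93 K.
T_C = 143 °F → (143 − 32) × 5/9 = 61.67 °C = 334.82 K.
Since the cycle is reversible, η = 1 − T_C/T_H = 1 − 334.82/710.93 = 0.5290.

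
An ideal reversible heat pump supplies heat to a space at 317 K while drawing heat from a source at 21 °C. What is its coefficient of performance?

COP_HP ≈ 13.9

T_C = 21 °C → 21 + 273.15 = 294.15 K.
The Carnot heat-pump COP is COP_HP = T_H/(T_H − T_C) = 317.00/(317.00 − 294.15) = 13.9.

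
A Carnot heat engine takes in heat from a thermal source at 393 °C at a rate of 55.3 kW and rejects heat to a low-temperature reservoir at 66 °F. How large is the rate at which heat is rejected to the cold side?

T_H = 393 °C → 393 + 273.15 = 666.15 K.
T_C = 66 °F → (66 − 32) × 5/9 = 18.89 °C = 292.04 K.
For a reversible engine, η = 1 − T_C/T_H = 1 − 292.04/666.15 = 0.5616.
For a reversible cycle Q_C/Q_H = T_C/T_H, so Q_C = 55.3 × 292.04/666.15 = 24.2 kW.

Q̇_C ≈ 24.2 kW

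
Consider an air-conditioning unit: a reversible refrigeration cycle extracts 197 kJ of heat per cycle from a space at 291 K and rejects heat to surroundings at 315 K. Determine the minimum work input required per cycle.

For a reversible refrigerator, COP_R = T_C/(T_H − T_C) = 291.00/24.00 = 12.1250.
W = Q_C/COP_R = 197/12.1250 = 16.2 kJ.

W_in ≈ 16.2 kJ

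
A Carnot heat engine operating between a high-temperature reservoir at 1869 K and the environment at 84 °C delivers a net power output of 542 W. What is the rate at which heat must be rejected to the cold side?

Q̇_C ≈ 128.0 W

T_C = 84 °C → 84 + 273.15 = 357.15 K.
For a reversible engine, η = 1 − T_C/T_H = 1 − 357.15/1869.00 = 0.8089.
Since Q_C/Q_H = T_C/T_H and Q_H = W/η, Q_C = W·T_C/(T_H − T_C) = 542 × 357.15/1511.85 = 128.0 W.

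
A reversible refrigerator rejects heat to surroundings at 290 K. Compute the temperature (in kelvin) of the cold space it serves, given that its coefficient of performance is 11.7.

T_C ≈ 267.2 K

COP_R = T_C/(T_H − T_C) ⇒ T_C = T_H·COP_R/(1 + COP_R) = 290.00 × 11.7/(1 + 11.7) = 267.2 K.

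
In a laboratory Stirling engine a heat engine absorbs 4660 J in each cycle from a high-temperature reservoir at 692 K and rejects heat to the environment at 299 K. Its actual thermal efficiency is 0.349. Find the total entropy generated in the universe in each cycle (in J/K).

W = η·Q_H = 0.349 × 4660 = 1626 J, so Q_C = Q_H − W = 3034 J.
The hot reservoir loses entropy Q_H/T_H = 4660/692.00 = 6.734 J/K; the cold reservoir gains Q_C/T_C = 3034/299.00 = 10.15 J/K.
ΔS_univ = −Q_H/T_H + Q_C/T_C = 3.412 J/K (> 0, since η = 0.349 < η_Carnot = 0.568).

ΔS_univ ≈ 3.412 J/K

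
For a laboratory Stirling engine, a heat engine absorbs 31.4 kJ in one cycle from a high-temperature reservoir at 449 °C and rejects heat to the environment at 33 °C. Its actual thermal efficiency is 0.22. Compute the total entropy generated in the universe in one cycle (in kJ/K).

T_H = 449 °C → 449 + 273.15 = 722.15 K.
T_C = 33 °C → 33 + 273.15 = 306.15 K.
W = η·Q_H = 0.22 × 31.4 = 6.908 kJ, so Q_C = Q_H − W = 24.49 kJ.
Entropy balance on the reservoirs: −Q_H/T_H = -0.04348 kJ/K, +Q_C/T_C = 0.08000 kJ/K.
ΔS_univ = −Q_H/T_H + Q_C/T_C = 0.03652 kJ/K (> 0, since η = 0.22 < η_Carnot = 0.576).

ΔS_univ ≈ 0.03652 kJ/K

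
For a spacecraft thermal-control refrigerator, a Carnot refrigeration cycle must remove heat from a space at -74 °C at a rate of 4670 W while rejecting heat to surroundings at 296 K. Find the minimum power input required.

Ẇ_in ≈ 2271 W

T_C = -74 °C → -74 + 273.15 = 199.15 K.
The reversible coefficient of performance is COP_R = T_C/(T_H − T_C) = 199.15/96.85 = 2.0563.
W = Q_C/COP_R = 4670/2.0563 = 2271 W.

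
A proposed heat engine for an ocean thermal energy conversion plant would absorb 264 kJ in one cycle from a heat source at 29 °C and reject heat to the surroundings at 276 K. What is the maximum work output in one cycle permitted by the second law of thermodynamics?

T_H = 29 °C → 29 + 273.15 = 302.15 K.
The upper bound on efficiency is η_max = 1 − T_C/T_H = 1 − 276.00/302.15 = 0.0865.
W_max = η_max · Q_H = 0.0865 × 264 = 22.8 kJ.

W_max ≈ 22.8 kJ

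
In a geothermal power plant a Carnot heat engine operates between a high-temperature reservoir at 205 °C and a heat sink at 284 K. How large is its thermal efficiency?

T_H = 205 °C → 205 + 273.15 = 478.15 K.
For a reversible engine, η = 1 − T_C/T_H = 1 − 284.00/478.15 = 0.4060.

η ≈ 0.4060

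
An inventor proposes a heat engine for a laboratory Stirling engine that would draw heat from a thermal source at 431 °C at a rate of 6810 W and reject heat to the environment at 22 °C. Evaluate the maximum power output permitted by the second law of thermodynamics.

T_H = 431 °C → 431 + 273.15 = 704.15 K.
T_C = 22 °C → 22 + 273.15 = 295.15 K.
The upper bound on efficiency is η_max = 1 − T_C/T_H = 1 − 295.15/704.15 = 0.5808.
W_max = η_max · Q_H = 0.5808 × 6810 = 3956 W.

Ẇ_max ≈ 3956 W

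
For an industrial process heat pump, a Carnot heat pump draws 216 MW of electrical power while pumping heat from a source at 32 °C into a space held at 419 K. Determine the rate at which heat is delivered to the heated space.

T_C = 32 °C → 32 + 273.15 = 305.15 K.
Reversible heating COP: COP_HP = T_H/(T_H − T_C) = 419.00/113.85 = 3.6803.
Q_H = COP_HP · W = 3.6803 × 216 = 794.9 MW.

Q̇_H ≈ 794.9 MW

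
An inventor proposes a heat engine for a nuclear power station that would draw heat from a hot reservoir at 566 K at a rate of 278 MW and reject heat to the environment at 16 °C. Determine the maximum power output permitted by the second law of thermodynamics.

T_C = 16 °C → 16 + 273.15 = 289.15 K.
By the Carnot theorem, η_max = 1 − T_C/T_H = 1 − 289.15/566.00 = 0.4891.
W_max = η_max · Q_H = 0.4891 × 278 = 136.0 MW.

Ẇ_max ≈ 136.0 MW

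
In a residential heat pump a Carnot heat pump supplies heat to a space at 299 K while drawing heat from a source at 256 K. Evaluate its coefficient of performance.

For a reversible heat pump, COP_HP = T_H/(T_H − T_C) = 299.00/(299.00 − 256.00) = 6.95.

COP_HP ≈ 6.95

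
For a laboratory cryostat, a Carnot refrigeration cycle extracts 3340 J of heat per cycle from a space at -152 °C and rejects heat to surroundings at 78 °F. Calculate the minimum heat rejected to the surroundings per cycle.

T_H = 78 °F → (78 − 32) × 5/9 = 25.56 °C = 298.71 K.
T_C = -152 °C → -152 + 273.15 = 121.15 K.
For a reversible cycle Q_H/Q_C = T_H/T_C, so Q_H = Q_C·T_H/T_C = 3340 × 298.71/121.15 = 8240 J.

Q_H ≈ 8240 J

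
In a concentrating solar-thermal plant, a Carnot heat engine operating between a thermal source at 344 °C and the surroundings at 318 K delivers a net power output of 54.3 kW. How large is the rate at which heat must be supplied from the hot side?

Q̇_H ≈ 112.0 kW

T_H = 344 °C → 344 + 273.15 = 617.15 K.
For a reversible engine, η = 1 − T_C/T_H = 1 − 318.00/617.15 = 0.4847.
Q_H = W/η = 54.3/0.4847 = 112.0 kW.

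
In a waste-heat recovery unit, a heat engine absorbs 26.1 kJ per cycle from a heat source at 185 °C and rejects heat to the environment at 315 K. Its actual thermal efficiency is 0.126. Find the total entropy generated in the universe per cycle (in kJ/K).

ΔS_univ ≈ 0.0154 kJ/K

T_H = 185 °C → 185 + 273.15 = 458.15 K.
W = η·Q_H = 0.126 × 26.1 = 3.289 kJ, so Q_C = Q_H − W = 22.81 kJ.
Reservoir entropy changes: ΔS_H = −Q_H/T_H = −26.1/458.15 = -0.05697 kJ/K and ΔS_C = +Q_C/T_C = 22.81/315.00 = 0.07242 kJ/K.
ΔS_univ = −Q_H/T_H + Q_C/T_C = 0.0154 kJ/K (> 0, since η = 0.126 < η_Carnot = 0.312).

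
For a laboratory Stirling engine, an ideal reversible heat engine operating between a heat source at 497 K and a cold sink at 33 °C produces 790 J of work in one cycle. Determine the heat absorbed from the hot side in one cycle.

T_C = 33 °C → 33 + 273.15 = 306.15 K.
Since the cycle is reversible, η = 1 − T_C/T_H = 1 − 306.15/497.00 = 0.3840.
Q_H = W/η = 790/0.3840 = 2060 J.

Q_H ≈ 2060 J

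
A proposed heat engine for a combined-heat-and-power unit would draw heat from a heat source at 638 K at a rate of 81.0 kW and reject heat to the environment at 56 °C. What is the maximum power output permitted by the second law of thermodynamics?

Ẇ_max ≈ 39.21 kW

T_C = 56 °C → 56 + 273.15 = 329.15 K.
No engine can exceed the Carnot limit: η_max = 1 − T_C/T_H = 1 − 329.15/638.00 = 0.4841.
W_max = η_max · Q_H = 0.4841 × 81.0 = 39.21 kW.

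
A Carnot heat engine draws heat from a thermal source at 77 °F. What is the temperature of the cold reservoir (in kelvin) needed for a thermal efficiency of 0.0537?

T_C ≈ 282.1 K

T_H = 77 °F → (77 − 32) × 5/9 = 25.00 °C = 298.15 K.
From η = 1 − T_C/T_H, T_C = T_H·(1 − η) = 298.15 × (1 − 0.0537) = 282.1 K.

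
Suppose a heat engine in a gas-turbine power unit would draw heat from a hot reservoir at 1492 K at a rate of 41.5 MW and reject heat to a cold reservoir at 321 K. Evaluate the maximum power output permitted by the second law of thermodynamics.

Ẇ_max ≈ 32.6 MW

No engine can exceed the Carnot limit: η_max = 1 − T_C/T_H = 1 − 321.00/1492.00 = 0.7849.
W_max = η_max · Q_H = 0.7849 × 41.5 = 32.6 MW.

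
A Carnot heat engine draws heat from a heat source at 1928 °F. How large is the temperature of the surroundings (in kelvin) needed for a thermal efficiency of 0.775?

T_C ≈ 298 K

T_H = 1928 °F → (1928 − 32) × 5/9 = 1053.33 °C = 1326.48 K.
From η = 1 − T_C/T_H, T_C = T_H·(1 − η) = 1326.48 × (1 − 0.775) = 298 K.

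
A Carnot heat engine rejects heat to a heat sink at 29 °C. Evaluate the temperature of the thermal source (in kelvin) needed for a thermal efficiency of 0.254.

T_C = 29 °C → 29 + 273.15 = 302.15 K.
From η = 1 − T_C/T_H, solving for T_H gives T_H = T_C/(1 − η) = 302.15/(1 − 0.254) = 405 K.

T_H ≈ 405 K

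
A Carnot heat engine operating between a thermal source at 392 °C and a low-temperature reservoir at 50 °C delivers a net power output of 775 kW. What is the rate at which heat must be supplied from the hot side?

Q̇_H ≈ 1510 kW

T_H = 392 °C → 392 + 273.15 = 665.15 K.
T_C = 50 °C → 50 + 273.15 = 323.15 K.
η_rev = 1 − T_C/T_H = 1 − 323.15/665.15 = 0.5142.
Q_H = W/η = 775/0.5142 = 1510 kW.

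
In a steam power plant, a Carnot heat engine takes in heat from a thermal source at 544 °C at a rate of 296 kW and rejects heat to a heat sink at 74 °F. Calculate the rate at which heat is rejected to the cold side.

T_H = 544 °C → 544 + 273.15 = 817.15 K.
T_C = 74 °F → (74 − 32) × 5/9 = 23.33 °C = 296.48 K.
Carnot efficiency: η = 1 − T_C/T_H = 1 − 296.48/817.15 = 0.6372.
For a reversible cycle Q_C/Q_H = T_C/T_H, so Q_C = 296 × 296.48/817.15 = 107 kW.

Q̇_C ≈ 107 kW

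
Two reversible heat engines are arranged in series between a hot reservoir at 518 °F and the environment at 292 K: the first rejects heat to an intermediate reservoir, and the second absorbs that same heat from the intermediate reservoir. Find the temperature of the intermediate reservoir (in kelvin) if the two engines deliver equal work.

T_H = 518 °F → (518 − 32) × 5/9 = 270.00 °C = 543.15 K.
For reversible stages Q_m = Q_H·(T_m/T_H). Setting W₁ = Q_H(1 − T_m/T_H) equal to W₂ = Q_m(1 − T_C/T_m) = Q_H·(T_m − T_C)/T_H gives T_H − T_m = T_m − T_C, so T_m = (T_H + T_C)/2 = (543.15 + 292.00)/2 = 418 K.

T_m ≈ 418 K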